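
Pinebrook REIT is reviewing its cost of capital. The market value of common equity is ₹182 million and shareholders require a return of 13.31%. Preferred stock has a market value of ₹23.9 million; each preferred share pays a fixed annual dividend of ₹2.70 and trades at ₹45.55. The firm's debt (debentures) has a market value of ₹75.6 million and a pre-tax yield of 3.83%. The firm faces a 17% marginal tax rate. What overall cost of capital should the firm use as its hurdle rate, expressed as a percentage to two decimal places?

Cost of preferred: Rp = 2.7 / 45.55 = 5.9276%.
Total capital V = 182 + 23.9 + 75.6 = 281.5.
Equity: weight = 182/281.5 = 0.6465; cost = 13.31%.
Preferred: weight = 23.9/281.5 = 0.0849; cost = 5.9276%.
Debentures: weight = 75.6/281.5 = 0.2686; after-tax cost = 3.83% × (1 − 17%) = 3.1789%.
WACC = 0.6465 × 13.3100% + 0.0849 × 5.9276% + 0.2686 × 3.1789% = 9.9624%.

9.96%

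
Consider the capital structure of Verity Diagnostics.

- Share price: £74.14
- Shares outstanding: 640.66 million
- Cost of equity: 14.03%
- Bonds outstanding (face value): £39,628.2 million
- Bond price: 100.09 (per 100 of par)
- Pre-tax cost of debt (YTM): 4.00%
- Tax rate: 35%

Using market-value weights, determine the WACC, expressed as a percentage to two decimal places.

8.83%

Market value of equity E = 74.14 × 640.66m = 47498.5324m. Market value of debt D = 39628.2m × 100.09/100 = 39663.86538m.
Total capital V = 47498.5324 + 39663.86538 = 87162.39778.
Equity: weight = 47498.5324/87162.39778 = 0.5449; cost = 14.03%.
Bonds outstanding: weight = 39663.86538/87162.39778 = 0.4551; after-tax cost = 4% × (1 − 35%) = 2.6000%.
WACC = 0.5449 × 14.0300% + 0.4551 × 2.6000% = 8.8287%.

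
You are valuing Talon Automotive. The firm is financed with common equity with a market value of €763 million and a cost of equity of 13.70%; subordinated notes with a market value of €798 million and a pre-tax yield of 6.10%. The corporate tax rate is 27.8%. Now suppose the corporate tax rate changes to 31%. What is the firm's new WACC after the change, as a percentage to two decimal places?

After the change:
Total capital V = 763 + 798 = 1561.
Equity: weight = 763/1561 = 0.4888; cost = 13.7%.
Subordinated notes: weight = 798/1561 = 0.5112; after-tax cost = 6.1% × (1 − 31%) = 4.2090%.
WACC = 0.4888 × 13.7000% + 0.5112 × 4.2090% = 8.8481%.

8.85%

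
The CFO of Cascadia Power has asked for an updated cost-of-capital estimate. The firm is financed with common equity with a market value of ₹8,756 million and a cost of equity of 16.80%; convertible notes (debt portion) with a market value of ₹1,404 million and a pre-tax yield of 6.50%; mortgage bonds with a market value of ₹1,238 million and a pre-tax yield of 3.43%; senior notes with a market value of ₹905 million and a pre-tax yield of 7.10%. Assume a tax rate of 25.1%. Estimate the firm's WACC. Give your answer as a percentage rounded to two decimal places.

Total capital V = 8756 + 1404 + 1238 + 905 = 12303.
Equity: weight = 8756/12303 = 0.7117; cost = 16.8%.
Convertible notes (debt portion): weight = 1404/12303 = 0.1141; after-tax cost = 6.5% × (1 − 25.1%) = 4.8685%.
Mortgage bonds: weight = 1238/12303 = 0.1006; after-tax cost = 3.43% × (1 − 25.1%) = 2.5691%.
Senior notes: weight = 905/12303 = 0.0736; after-tax cost = 7.1% × (1 − 25.1%) = 5.3179%.
WACC = 0.7117 × 16.8000% + 0.1141 × 4.8685% + 0.1006 × 2.5691% + 0.0736 × 5.3179% = 13.1618%.

13.16%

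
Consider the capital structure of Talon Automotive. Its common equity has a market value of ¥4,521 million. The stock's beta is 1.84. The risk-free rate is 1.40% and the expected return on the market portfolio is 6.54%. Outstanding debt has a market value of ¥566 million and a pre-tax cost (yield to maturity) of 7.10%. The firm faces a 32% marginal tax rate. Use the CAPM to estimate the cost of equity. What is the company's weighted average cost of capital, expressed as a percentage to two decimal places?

10.19%

Market risk premium = 6.54% − 1.4% = 5.14%.
Cost of equity via CAPM: Re = 1.4% + 1.84 × 5.14% = 10.8576%.
Total capital V = 4521 + 566 = 5087.
Equity: weight = 4521/5087 = 0.8887; cost = 10.8576%.
Debt: weight = 566/5087 = 0.1113; after-tax cost = 7.1% × (1 − 32%) = 4.8280%.
WACC = 0.8887 × 10.8576% + 0.1113 × 4.8280% = 10.1867%.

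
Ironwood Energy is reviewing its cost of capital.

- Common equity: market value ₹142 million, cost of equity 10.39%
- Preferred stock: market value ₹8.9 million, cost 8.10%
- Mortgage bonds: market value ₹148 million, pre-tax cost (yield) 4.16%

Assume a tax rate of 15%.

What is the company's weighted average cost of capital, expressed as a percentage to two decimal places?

6.93%

Total capital V = 142 + 8.9 + 148 = 298.9.
Equity: weight = 142/298.9 = 0.4751; cost = 10.39%.
Preferred: weight = 8.9/298.9 = 0.0298; cost = 8.1%.
Mortgage bonds: weight = 148/298.9 = 0.4951; after-tax cost = 4.16% × (1 − 15%) = 3.5360%.
WACC = 0.4751 × 10.3900% + 0.0298 × 8.1000% + 0.4951 × 3.5360% = 6.9281%.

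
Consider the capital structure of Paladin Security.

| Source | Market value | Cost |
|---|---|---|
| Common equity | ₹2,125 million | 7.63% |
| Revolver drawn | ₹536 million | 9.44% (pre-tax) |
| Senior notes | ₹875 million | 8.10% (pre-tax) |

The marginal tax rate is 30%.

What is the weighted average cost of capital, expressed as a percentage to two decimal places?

6.99%

Total capital V = 2125 + 536 + 875 = 3536.
Equity: weight = 2125/3536 = 0.6010; cost = 7.63%.
Revolver drawn: weight = 536/3536 = 0.1516; after-tax cost = 9.44% × (1 − 30%) = 6.6080%.
Senior notes: weight = 875/3536 = 0.2475; after-tax cost = 8.1% × (1 − 30%) = 5.6700%.
WACC = 0.6010 × 7.6300% + 0.1516 × 6.6080% + 0.2475 × 5.6700% = 6.9901%.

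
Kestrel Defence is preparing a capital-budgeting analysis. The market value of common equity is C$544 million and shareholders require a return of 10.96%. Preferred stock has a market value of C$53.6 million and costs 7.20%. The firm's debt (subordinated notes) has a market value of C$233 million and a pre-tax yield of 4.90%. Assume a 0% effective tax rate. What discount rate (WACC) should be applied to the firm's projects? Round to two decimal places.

9.02%

Total capital V = 544 + 53.6 + 233 = 830.6.
Equity: weight = 544/830.6 = 0.6549; cost = 10.96%.
Preferred: weight = 53.6/830.6 = 0.0645; cost = 7.2%.
Subordinated notes: weight = 233/830.6 = 0.2805; after-tax cost = 4.9% × (1 − 0%) = 4.9000%.
WACC = 0.6549 × 10.9600% + 0.0645 × 7.2000% + 0.2805 × 4.9000% = 9.0174%.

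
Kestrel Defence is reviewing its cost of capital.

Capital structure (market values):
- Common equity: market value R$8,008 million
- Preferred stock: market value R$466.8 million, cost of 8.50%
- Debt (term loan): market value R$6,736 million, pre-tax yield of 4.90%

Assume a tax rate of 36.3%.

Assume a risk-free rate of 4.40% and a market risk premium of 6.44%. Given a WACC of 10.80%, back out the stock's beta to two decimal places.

Total capital V = 8008 + 466.8 + 6736 = 15210.8.
Equity weight = 8008/15210.8 = 0.5265.
Preferred weight = 466.8/15210.8 = 0.0307.
Term loan weight = 6736/15210.8 = 0.4428.
Debt contribution = 0.4428 × 4.9% × (1 − 36.3%) = 1.3822%.
Preferred contribution = 0.0307 × 8.5% = 0.2609%.
Required equity contribution = 10.8% − 1.6431% = 9.1569%  ⇒  Re = 17.3931%.
CAPM: 17.3931% = 4.4% + β × 6.44%  ⇒  β = 2.0176.

2.02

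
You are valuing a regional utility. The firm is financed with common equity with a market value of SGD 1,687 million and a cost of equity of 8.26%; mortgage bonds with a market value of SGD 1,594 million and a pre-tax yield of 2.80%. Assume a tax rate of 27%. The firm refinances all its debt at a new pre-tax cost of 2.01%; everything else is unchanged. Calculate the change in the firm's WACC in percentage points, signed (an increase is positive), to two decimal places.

Current WACC:
Total capital V = 1687 + 1594 = 3281.
Equity: weight = 1687/3281 = 0.5142; cost = 8.26%.
Mortgage bonds: weight = 1594/3281 = 0.4858; after-tax cost = 2.8% × (1 − 27%) = 2.0440%.
WACC = 0.5142 × 8.2600% + 0.4858 × 2.0440% = 5.2401%.
After the change:
Total capital V = 1687 + 1594 = 3281.
Equity: weight = 1687/3281 = 0.5142; cost = 8.26%.
Mortgage bonds: weight = 1594/3281 = 0.4858; after-tax cost = 2.01% × (1 − 27%) = 1.4673%.
WACC = 0.5142 × 8.2600% + 0.4858 × 1.4673% = 4.9599%.
Change in WACC = 4.9599% − 5.2401% = -0.2802 pp.

-0.28 pp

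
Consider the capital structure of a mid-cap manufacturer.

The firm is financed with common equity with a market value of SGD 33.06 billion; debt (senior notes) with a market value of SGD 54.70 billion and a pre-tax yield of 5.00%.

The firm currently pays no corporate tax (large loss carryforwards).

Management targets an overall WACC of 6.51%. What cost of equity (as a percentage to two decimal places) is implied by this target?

9.01%

Total capital V = 33.06 + 54.7 = 87.76.
Equity weight = 33.06/87.76 = 0.3767.
Senior notes weight = 54.7/87.76 = 0.6233.
Debt contribution = 0.6233 × 5% × (1 − 0%) = 3.1165%.
Required equity contribution = 6.51% − 3.1165% = 3.3935%.
Re = 3.3935% / 0.3767 = 9.0084%.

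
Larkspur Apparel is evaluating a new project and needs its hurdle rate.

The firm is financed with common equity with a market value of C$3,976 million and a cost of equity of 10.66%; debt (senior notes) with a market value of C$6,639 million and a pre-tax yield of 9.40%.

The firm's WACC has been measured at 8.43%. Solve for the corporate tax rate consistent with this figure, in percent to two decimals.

24.53%

Total capital V = 3976 + 6639 = 10615.
Equity weight = 3976/10615 = 0.3746.
Senior notes weight = 6639/10615 = 0.6254.
Equity contribution = 0.3746 × 10.66% = 3.9929%.
Debt contribution must be 8.43% − 3.9929% = 4.4371%.
0.6254 × 9.4% × (1 − T) = 4.4371%  ⇒  (1 − T) = 0.7547.
T = 24.5267%.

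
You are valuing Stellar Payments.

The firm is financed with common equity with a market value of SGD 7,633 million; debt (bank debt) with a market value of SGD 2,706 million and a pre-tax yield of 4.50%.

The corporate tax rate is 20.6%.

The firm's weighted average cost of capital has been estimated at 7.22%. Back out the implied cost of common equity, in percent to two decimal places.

8.51%

Total capital V = 7633 + 2706 = 10339.
Equity weight = 7633/10339 = 0.7383.
Bank debt weight = 2706/10339 = 0.2617.
Debt contribution = 0.2617 × 4.5% × (1 − 20.6%) = 0.9352%.
Required equity contribution = 7.22% − 0.9352% = 6.2848%.
Re = 6.2848% / 0.7383 = 8.5129%.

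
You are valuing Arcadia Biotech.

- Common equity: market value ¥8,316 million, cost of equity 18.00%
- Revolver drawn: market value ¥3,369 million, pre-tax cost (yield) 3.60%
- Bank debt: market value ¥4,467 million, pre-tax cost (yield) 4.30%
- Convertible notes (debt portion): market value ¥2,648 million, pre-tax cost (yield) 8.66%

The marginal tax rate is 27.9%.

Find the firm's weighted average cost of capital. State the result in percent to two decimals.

10.04%

Total capital V = 8316 + 3369 + 4467 + 2648 = 18800.
Equity: weight = 8316/18800 = 0.4423; cost = 18%.
Revolver drawn: weight = 3369/18800 = 0.1792; after-tax cost = 3.6% × (1 − 27.9%) = 2.5956%.
Bank debt: weight = 4467/18800 = 0.2376; after-tax cost = 4.3% × (1 − 27.9%) = 3.1003%.
Convertible notes (debt portion): weight = 2648/18800 = 0.1409; after-tax cost = 8.66% × (1 − 27.9%) = 6.2439%.
WACC = 0.4423 × 18.0000% + 0.1792 × 2.5956% + 0.2376 × 3.1003% + 0.1409 × 6.2439% = 10.0434%.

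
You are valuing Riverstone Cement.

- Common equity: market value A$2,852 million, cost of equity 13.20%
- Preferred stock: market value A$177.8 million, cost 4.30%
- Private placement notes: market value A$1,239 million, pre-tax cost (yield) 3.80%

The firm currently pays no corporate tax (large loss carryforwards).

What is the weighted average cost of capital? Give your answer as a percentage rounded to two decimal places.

10.10%

Total capital V = 2852 + 177.8 + 1239 = 4268.8.
Equity: weight = 2852/4268.8 = 0.6681; cost = 13.2%.
Preferred: weight = 177.8/4268.8 = 0.0417; cost = 4.3%.
Private placement notes: weight = 1239/4268.8 = 0.2902; after-tax cost = 3.8% × (1 − 0%) = 3.8000%.
WACC = 0.6681 × 13.2000% + 0.0417 × 4.3000% + 0.2902 × 3.8000% = 10.1010%.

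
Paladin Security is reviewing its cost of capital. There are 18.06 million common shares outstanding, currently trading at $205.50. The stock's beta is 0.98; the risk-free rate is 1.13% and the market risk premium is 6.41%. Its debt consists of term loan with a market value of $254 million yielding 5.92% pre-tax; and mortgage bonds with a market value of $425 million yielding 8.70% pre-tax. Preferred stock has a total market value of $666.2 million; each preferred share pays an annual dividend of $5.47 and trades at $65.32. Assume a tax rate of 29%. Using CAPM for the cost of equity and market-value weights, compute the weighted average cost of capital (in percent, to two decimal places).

Cost of equity via CAPM: Re = 1.13% + 0.98 × 6.41% = 7.4118%.
Cost of preferred: Rp = 5.47 / 65.32 = 8.3742%.
Market value of equity E = 205.5 × 18.06m = 3711.33m.
Total capital V = 3711.33 + 666.2 + 254 + 425 = 5056.53.
Equity: weight = 3711.33/5056.53 = 0.7340; cost = 7.4118%.
Preferred: weight = 666.2/5056.53 = 0.1318; cost = 8.3742%.
Term loan: weight = 254/5056.53 = 0.0502; after-tax cost = 5.92% × (1 − 29%) = 4.2032%.
Mortgage bonds: weight = 425/5056.53 = 0.0840; after-tax cost = 8.7% × (1 − 29%) = 6.1770%.
WACC = 0.7340 × 7.4118% + 0.1318 × 8.3742% + 0.0502 × 4.2032% + 0.0840 × 6.1770% = 7.2736%.

7.27%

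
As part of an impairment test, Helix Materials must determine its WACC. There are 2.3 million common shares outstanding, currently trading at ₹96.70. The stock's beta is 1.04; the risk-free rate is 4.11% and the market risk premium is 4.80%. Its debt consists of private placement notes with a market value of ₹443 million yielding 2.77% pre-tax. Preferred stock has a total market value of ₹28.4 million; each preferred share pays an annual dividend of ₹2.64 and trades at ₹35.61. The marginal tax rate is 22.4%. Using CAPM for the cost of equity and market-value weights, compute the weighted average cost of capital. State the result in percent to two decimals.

Cost of equity via CAPM: Re = 4.11% + 1.04 × 4.8% = 9.1020%.
Cost of preferred: Rp = 2.64 / 35.61 = 7.4136%.
Market value of equity E = 96.7 × 2.3m = 222.41m.
Total capital V = 222.41 + 28.4 + 443 = 693.81.
Equity: weight = 222.41/693.81 = 0.3206; cost = 9.102%.
Preferred: weight = 28.4/693.81 = 0.0409; cost = 7.4136%.
Private placement notes: weight = 443/693.81 = 0.6385; after-tax cost = 2.77% × (1 − 22.4%) = 2.1495%.
WACC = 0.3206 × 9.1020% + 0.0409 × 7.4136% + 0.6385 × 2.1495% = 4.5937%.

4.59%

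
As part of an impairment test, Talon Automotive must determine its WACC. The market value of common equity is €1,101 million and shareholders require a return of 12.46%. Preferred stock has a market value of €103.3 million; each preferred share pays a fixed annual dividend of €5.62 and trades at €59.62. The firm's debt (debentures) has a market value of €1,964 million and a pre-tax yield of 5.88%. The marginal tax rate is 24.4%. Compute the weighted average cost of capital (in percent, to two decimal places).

7.39%

Cost of preferred: Rp = 5.62 / 59.62 = 9.4264%.
Total capital V = 1101 + 103.3 + 1964 = 3168.3.
Equity: weight = 1101/3168.3 = 0.3475; cost = 12.46%.
Preferred: weight = 103.3/3168.3 = 0.0326; cost = 9.4264%.
Debentures: weight = 1964/3168.3 = 0.6199; after-tax cost = 5.88% × (1 − 24.4%) = 4.4453%.
WACC = 0.3475 × 12.4600% + 0.0326 × 9.4264% + 0.6199 × 4.4453% = 7.3928%.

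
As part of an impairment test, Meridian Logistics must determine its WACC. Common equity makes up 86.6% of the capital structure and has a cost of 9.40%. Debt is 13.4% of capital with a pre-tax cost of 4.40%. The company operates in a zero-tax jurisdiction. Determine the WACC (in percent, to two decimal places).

After-tax cost of debt = 4.4% × (1 − 0%) = 4.4000%.
WACC = 0.866 × 9.4000% + 0.134 × 4.4000% = 8.7300%.

8.73%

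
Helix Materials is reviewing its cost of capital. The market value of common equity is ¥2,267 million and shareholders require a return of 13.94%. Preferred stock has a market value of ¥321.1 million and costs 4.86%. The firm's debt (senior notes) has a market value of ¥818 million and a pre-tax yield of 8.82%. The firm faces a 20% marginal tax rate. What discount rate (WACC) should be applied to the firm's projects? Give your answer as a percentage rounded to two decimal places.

11.43%

Total capital V = 2267 + 321.1 + 818 = 3406.1.
Equity: weight = 2267/3406.1 = 0.6656; cost = 13.94%.
Preferred: weight = 321.1/3406.1 = 0.0943; cost = 4.86%.
Senior notes: weight = 818/3406.1 = 0.2402; after-tax cost = 8.82% × (1 − 20%) = 7.0560%.
WACC = 0.6656 × 13.9400% + 0.0943 × 4.8600% + 0.2402 × 7.0560% = 11.4308%.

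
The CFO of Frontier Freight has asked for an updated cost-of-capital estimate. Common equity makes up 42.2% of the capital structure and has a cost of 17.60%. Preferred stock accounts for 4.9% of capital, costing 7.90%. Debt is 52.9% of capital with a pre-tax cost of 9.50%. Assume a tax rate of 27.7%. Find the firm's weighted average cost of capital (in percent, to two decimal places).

After-tax cost of debt = 9.5% × (1 − 27.7%) = 6.8685%.
WACC = 0.422 × 17.6000% + 0.049 × 7.9000% + 0.529 × 6.8685% = 11.4477%.

11.45%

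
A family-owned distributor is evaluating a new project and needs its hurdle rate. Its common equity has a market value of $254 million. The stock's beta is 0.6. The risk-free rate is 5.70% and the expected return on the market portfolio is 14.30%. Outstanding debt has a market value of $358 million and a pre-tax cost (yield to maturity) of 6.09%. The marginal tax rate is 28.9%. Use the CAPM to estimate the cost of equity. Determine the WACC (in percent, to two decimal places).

Market risk premium = 14.3% − 5.7% = 8.6%.
Cost of equity via CAPM: Re = 5.7% + 0.6 × 8.6% = 10.8600%.
Total capital V = 254 + 358 = 612.
Equity: weight = 254/612 = 0.4150; cost = 10.86%.
Debt: weight = 358/612 = 0.5850; after-tax cost = 6.09% × (1 − 28.9%) = 4.3300%.
WACC = 0.4150 × 10.8600% + 0.5850 × 4.3300% = 7.0402%.

7.04%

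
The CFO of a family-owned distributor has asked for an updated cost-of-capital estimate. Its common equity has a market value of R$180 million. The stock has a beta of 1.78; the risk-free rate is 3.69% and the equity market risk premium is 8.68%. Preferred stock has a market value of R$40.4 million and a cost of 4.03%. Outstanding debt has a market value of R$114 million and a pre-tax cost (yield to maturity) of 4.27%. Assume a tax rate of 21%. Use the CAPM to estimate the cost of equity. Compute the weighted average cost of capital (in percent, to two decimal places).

Cost of equity via CAPM: Re = 3.69% + 1.78 × 8.68% = 19.1404%.
Total capital V = 180 + 40.4 + 114 = 334.4.
Equity: weight = 180/334.4 = 0.5383; cost = 19.1404%.
Preferred: weight = 40.4/334.4 = 0.1208; cost = 4.03%.
Debt: weight = 114/334.4 = 0.3409; after-tax cost = 4.27% × (1 − 21%) = 3.3733%.
WACC = 0.5383 × 19.1404% + 0.1208 × 4.0300% + 0.3409 × 3.3733% = 11.9397%.

11.94%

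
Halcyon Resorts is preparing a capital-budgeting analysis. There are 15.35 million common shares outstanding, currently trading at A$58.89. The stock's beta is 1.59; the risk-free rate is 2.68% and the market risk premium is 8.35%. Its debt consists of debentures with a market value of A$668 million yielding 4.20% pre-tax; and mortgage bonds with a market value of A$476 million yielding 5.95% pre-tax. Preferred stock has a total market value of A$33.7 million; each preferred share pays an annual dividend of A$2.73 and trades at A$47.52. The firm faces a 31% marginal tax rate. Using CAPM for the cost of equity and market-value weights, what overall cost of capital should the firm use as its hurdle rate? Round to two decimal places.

Cost of equity via CAPM: Re = 2.68% + 1.59 × 8.35% = 15.9565%.
Cost of preferred: Rp = 2.73 / 47.52 = 5.7449%.
Market value of equity E = 58.89 × 15.35m = 903.9615m.
Total capital V = 903.9615 + 33.7 + 668 + 476 = 2081.6615.
Equity: weight = 903.9615/2081.6615 = 0.4342; cost = 15.9565%.
Preferred: weight = 33.7/2081.6615 = 0.0162; cost = 5.7449%.
Debentures: weight = 668/2081.6615 = 0.3209; after-tax cost = 4.2% × (1 − 31%) = 2.8980%.
Mortgage bonds: weight = 476/2081.6615 = 0.2287; after-tax cost = 5.95% × (1 − 31%) = 4.1055%.
WACC = 0.4342 × 15.9565% + 0.0162 × 5.7449% + 0.3209 × 2.8980% + 0.2287 × 4.1055% = 8.8909%.

8.89%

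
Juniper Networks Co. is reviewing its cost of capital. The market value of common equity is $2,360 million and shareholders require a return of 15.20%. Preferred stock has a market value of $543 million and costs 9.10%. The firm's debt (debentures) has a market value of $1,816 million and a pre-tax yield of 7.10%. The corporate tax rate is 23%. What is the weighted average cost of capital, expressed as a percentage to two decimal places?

Total capital V = 2360 + 543 + 1816 = 4719.
Equity: weight = 2360/4719 = 0.5001; cost = 15.2%.
Preferred: weight = 543/4719 = 0.1151; cost = 9.1%.
Debentures: weight = 1816/4719 = 0.3848; after-tax cost = 7.1% × (1 − 23%) = 5.4670%.
WACC = 0.5001 × 15.2000% + 0.1151 × 9.1000% + 0.3848 × 5.4670% = 10.7526%.

10.75%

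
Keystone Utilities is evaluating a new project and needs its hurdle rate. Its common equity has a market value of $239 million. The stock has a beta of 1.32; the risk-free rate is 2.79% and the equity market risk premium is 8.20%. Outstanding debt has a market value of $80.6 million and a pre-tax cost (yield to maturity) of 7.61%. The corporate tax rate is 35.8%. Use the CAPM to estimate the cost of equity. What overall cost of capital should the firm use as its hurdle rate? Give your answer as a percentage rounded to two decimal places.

Cost of equity via CAPM: Re = 2.79% + 1.32 × 8.2% = 13.6140%.
Total capital V = 239 + 80.6 = 319.6.
Equity: weight = 239/319.6 = 0.7478; cost = 13.614%.
Debt: weight = 80.6/319.6 = 0.2522; after-tax cost = 7.61% × (1 − 35.8%) = 4.8856%.
WACC = 0.7478 × 13.6140% + 0.2522 × 4.8856% = 11.4128%.

11.41%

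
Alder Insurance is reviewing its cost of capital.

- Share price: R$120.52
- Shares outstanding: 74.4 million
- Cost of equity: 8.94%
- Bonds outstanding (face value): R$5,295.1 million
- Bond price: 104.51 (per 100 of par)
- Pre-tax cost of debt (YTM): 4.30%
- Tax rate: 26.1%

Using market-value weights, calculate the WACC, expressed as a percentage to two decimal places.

6.74%

Market value of equity E = 120.52 × 74.4m = 8966.688m. Market value of debt D = 5295.1m × 104.51/100 = 5533.90901m.
Total capital V = 8966.688 + 5533.90901 = 14500.59701.
Equity: weight = 8966.688/14500.59701 = 0.6184; cost = 8.94%.
Bonds outstanding: weight = 5533.90901/14500.59701 = 0.3816; after-tax cost = 4.3% × (1 − 26.1%) = 3.1777%.
WACC = 0.6184 × 8.9400% + 0.3816 × 3.1777% = 6.7409%.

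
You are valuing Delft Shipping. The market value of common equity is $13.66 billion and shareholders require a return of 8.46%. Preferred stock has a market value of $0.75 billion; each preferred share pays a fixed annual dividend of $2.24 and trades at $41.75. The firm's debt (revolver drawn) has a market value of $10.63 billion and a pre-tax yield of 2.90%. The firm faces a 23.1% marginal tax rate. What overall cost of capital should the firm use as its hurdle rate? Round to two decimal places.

Cost of preferred: Rp = 2.24 / 41.75 = 5.3653%.
Total capital V = 13.66 + 0.75 + 10.63 = 25.04.
Equity: weight = 13.66/25.04 = 0.5455; cost = 8.46%.
Preferred: weight = 0.75/25.04 = 0.0300; cost = 5.3653%.
Revolver drawn: weight = 10.63/25.04 = 0.4245; after-tax cost = 2.9% × (1 − 23.1%) = 2.2301%.
WACC = 0.5455 × 8.4600% + 0.0300 × 5.3653% + 0.4245 × 2.2301% = 5.7226%.

5.72%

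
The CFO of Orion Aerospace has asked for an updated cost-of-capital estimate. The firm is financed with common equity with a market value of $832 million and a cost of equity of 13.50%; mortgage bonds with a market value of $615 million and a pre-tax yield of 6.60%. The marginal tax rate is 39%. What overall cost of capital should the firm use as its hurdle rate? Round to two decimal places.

Total capital V = 832 + 615 = 1447.
Equity: weight = 832/1447 = 0.5750; cost = 13.5%.
Mortgage bonds: weight = 615/1447 = 0.4250; after-tax cost = 6.6% × (1 − 39%) = 4.0260%.
WACC = 0.5750 × 13.5000% + 0.4250 × 4.0260% = 9.4734%.

9.47%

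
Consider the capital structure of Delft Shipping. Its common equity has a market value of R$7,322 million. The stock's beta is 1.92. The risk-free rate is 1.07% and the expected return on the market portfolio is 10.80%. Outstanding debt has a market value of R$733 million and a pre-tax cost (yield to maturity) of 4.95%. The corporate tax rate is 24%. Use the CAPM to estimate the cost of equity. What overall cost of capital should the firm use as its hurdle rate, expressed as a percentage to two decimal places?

18.30%

Market risk premium = 10.8% − 1.07% = 9.73%.
Cost of equity via CAPM: Re = 1.07% + 1.92 × 9.73% = 19.7516%.
Total capital V = 7322 + 733 = 8055.
Equity: weight = 7322/8055 = 0.9090; cost = 19.7516%.
Debt: weight = 733/8055 = 0.0910; after-tax cost = 4.95% × (1 − 24%) = 3.7620%.
WACC = 0.9090 × 19.7516% + 0.0910 × 3.7620% = 18.2966%.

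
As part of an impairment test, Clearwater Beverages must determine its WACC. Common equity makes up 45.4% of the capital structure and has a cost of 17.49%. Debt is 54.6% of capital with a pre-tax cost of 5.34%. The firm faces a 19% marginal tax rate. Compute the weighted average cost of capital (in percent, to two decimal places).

After-tax cost of debt = 5.34% × (1 − 19%) = 4.3254%.
WACC = 0.454 × 17.4900% + 0.546 × 4.3254% = 10.3021%.

10.30%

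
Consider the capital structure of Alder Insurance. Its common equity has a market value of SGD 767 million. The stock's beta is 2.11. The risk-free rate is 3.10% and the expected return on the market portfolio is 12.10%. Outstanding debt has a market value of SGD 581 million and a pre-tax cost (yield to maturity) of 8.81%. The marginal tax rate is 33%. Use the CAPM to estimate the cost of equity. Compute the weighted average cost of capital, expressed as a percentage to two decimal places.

Market risk premium = 12.1% − 3.1% = 9.0%.
Cost of equity via CAPM: Re = 3.1% + 2.11 × 9.0% = 22.0900%.
Total capital V = 767 + 581 = 1348.
Equity: weight = 767/1348 = 0.5690; cost = 22.09%.
Debt: weight = 581/1348 = 0.4310; after-tax cost = 8.81% × (1 − 33%) = 5.9027%.
WACC = 0.5690 × 22.0900% + 0.4310 × 5.9027% = 15.1131%.

15.11%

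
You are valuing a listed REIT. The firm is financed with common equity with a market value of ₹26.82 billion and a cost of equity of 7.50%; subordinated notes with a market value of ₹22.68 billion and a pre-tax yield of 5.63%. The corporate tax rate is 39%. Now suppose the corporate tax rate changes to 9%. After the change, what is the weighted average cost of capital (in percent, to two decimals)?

6.41%

After the change:
Total capital V = 26.82 + 22.68 = 49.5.
Equity: weight = 26.82/49.5 = 0.5418; cost = 7.5%.
Subordinated notes: weight = 22.68/49.5 = 0.4582; after-tax cost = 5.63% × (1 − 9%) = 5.1233%.
WACC = 0.5418 × 7.5000% + 0.4582 × 5.1233% = 6.4110%.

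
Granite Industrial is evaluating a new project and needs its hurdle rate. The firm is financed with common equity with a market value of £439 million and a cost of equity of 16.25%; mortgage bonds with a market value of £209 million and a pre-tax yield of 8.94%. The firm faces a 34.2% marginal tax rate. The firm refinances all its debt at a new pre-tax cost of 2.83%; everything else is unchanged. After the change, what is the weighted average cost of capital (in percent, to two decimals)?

11.61%

After the change:
Total capital V = 439 + 209 = 648.
Equity: weight = 439/648 = 0.6775; cost = 16.25%.
Mortgage bonds: weight = 209/648 = 0.3225; after-tax cost = 2.83% × (1 − 34.2%) = 1.8621%.
WACC = 0.6775 × 16.2500% + 0.3225 × 1.8621% = 11.6095%.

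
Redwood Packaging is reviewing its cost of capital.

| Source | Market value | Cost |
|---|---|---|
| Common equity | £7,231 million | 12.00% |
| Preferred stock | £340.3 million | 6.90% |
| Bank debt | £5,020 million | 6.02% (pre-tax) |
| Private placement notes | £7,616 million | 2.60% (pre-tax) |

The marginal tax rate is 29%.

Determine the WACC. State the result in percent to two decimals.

6.17%

Total capital V = 7231 + 340.3 + 5020 + 7616 = 20207.3.
Equity: weight = 7231/20207.3 = 0.3578; cost = 12%.
Preferred: weight = 340.3/20207.3 = 0.0168; cost = 6.9%.
Bank debt: weight = 5020/20207.3 = 0.2484; after-tax cost = 6.02% × (1 − 29%) = 4.2742%.
Private placement notes: weight = 7616/20207.3 = 0.3769; after-tax cost = 2.6% × (1 − 29%) = 1.8460%.
WACC = 0.3578 × 12.0000% + 0.0168 × 6.9000% + 0.2484 × 4.2742% + 0.3769 × 1.8460% = 6.1679%.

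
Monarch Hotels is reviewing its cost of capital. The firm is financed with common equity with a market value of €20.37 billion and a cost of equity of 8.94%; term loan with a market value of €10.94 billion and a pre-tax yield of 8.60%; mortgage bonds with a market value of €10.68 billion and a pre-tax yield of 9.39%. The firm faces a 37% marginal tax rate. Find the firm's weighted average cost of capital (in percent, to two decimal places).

Total capital V = 20.37 + 10.94 + 10.68 = 41.99.
Equity: weight = 20.37/41.99 = 0.4851; cost = 8.94%.
Term loan: weight = 10.94/41.99 = 0.2605; after-tax cost = 8.6% × (1 − 37%) = 5.4180%.
Mortgage bonds: weight = 10.68/41.99 = 0.2543; after-tax cost = 9.39% × (1 − 37%) = 5.9157%.
WACC = 0.4851 × 8.9400% + 0.2605 × 5.4180% + 0.2543 × 5.9157% = 7.2532%.

7.25%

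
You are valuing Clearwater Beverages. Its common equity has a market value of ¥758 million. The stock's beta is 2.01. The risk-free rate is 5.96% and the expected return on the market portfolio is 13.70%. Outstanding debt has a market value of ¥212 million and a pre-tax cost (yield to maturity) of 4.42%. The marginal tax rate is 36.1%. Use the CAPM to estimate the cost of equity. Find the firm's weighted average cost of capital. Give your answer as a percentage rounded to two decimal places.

Market risk premium = 13.7% − 5.96% = 7.74%.
Cost of equity via CAPM: Re = 5.96% + 2.01 × 7.74% = 21.5174%.
Total capital V = 758 + 212 = 970.
Equity: weight = 758/970 = 0.7814; cost = 21.5174%.
Debt: weight = 212/970 = 0.2186; after-tax cost = 4.42% × (1 − 36.1%) = 2.8244%.
WACC = 0.7814 × 21.5174% + 0.2186 × 2.8244% = 17.4319%.

17.43%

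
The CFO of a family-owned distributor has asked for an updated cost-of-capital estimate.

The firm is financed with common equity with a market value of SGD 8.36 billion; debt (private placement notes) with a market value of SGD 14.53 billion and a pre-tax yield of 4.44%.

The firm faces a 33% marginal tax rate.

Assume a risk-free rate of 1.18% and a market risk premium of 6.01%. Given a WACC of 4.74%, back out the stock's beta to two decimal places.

Total capital V = 8.36 + 14.53 = 22.89.
Equity weight = 8.36/22.89 = 0.3652.
Private placement notes weight = 14.53/22.89 = 0.6348.
Debt contribution = 0.6348 × 4.44% × (1 − 33%) = 1.8883%.
Required equity contribution = 4.74% − 1.8883% = 2.8517%  ⇒  Re = 7.8080%.
CAPM: 7.8080% = 1.18% + β × 6.01%  ⇒  β = 1.1028.

1.10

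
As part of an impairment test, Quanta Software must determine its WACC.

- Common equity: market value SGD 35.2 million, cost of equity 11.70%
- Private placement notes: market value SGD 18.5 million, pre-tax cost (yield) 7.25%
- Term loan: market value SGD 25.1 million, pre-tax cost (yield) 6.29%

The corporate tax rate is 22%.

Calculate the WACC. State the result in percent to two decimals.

Total capital V = 35.2 + 18.5 + 25.1 = 78.8.
Equity: weight = 35.2/78.8 = 0.4467; cost = 11.7%.
Private placement notes: weight = 18.5/78.8 = 0.2348; after-tax cost = 7.25% × (1 − 22%) = 5.6550%.
Term loan: weight = 25.1/78.8 = 0.3185; after-tax cost = 6.29% × (1 − 22%) = 4.9062%.
WACC = 0.4467 × 11.7000% + 0.2348 × 5.6550% + 0.3185 × 4.9062% = 8.1168%.

8.12%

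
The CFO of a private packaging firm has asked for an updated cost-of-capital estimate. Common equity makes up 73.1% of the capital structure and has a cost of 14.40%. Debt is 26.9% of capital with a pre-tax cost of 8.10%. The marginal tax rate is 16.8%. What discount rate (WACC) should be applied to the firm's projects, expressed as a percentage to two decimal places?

After-tax cost of debt = 8.1% × (1 − 16.8%) = 6.7392%.
WACC = 0.731 × 14.4000% + 0.269 × 6.7392% = 12.3392%.

12.34%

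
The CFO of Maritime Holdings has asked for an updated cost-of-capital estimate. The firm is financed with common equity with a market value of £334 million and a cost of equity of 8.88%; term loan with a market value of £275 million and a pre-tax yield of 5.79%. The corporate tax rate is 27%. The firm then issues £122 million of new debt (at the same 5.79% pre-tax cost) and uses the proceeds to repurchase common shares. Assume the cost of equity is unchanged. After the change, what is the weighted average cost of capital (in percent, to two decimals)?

After the change:
Total capital V = 212 + 397 = 609.
Equity: weight = 212/609 = 0.3481; cost = 8.88%.
Term loan: weight = 397/609 = 0.6519; after-tax cost = 5.79% × (1 − 27%) = 4.2267%.
WACC = 0.3481 × 8.8800% + 0.6519 × 4.2267% = 5.8466%.

5.85%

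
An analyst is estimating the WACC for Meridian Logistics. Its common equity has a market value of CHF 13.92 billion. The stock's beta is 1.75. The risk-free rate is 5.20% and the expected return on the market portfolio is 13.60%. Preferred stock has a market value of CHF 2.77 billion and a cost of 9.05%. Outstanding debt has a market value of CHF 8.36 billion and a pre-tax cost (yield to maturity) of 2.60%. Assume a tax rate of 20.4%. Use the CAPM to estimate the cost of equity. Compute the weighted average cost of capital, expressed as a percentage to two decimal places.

Market risk premium = 13.6% − 5.2% = 8.4%.
Cost of equity via CAPM: Re = 5.2% + 1.75 × 8.4% = 19.9000%.
Total capital V = 13.92 + 2.77 + 8.36 = 25.05.
Equity: weight = 13.92/25.05 = 0.5557; cost = 19.9%.
Preferred: weight = 2.77/25.05 = 0.1106; cost = 9.05%.
Debt: weight = 8.36/25.05 = 0.3337; after-tax cost = 2.6% × (1 − 20.4%) = 2.0696%.
WACC = 0.5557 × 19.9000% + 0.1106 × 9.0500% + 0.3337 × 2.0696% = 12.7496%.

12.75%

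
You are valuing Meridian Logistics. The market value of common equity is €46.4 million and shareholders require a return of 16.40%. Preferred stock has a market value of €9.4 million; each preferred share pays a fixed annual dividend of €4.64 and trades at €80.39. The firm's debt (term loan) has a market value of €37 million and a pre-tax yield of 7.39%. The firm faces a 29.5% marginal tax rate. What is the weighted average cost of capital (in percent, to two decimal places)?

10.86%

Cost of preferred: Rp = 4.64 / 80.39 = 5.7719%.
Total capital V = 46.4 + 9.4 + 37 = 92.8.
Equity: weight = 46.4/92.8 = 0.5000; cost = 16.4%.
Preferred: weight = 9.4/92.8 = 0.1013; cost = 5.7719%.
Term loan: weight = 37/92.8 = 0.3987; after-tax cost = 7.39% × (1 − 29.5%) = 5.2100%.
WACC = 0.5000 × 16.4000% + 0.1013 × 5.7719% + 0.3987 × 5.2100% = 10.8619%.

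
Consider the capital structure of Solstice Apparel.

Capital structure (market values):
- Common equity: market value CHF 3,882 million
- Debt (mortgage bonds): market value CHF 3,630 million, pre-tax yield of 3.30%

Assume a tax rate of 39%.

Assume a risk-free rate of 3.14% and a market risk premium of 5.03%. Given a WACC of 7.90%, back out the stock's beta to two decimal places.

Total capital V = 3882 + 3630 = 7512.
Equity weight = 3882/7512 = 0.5168.
Mortgage bonds weight = 3630/7512 = 0.4832.
Debt contribution = 0.4832 × 3.3% × (1 − 39%) = 0.9727%.
Required equity contribution = 7.9% − 0.9727% = 6.9273%  ⇒  Re = 13.4048%.
CAPM: 13.4048% = 3.14% + β × 5.03%  ⇒  β = 2.0407.

2.04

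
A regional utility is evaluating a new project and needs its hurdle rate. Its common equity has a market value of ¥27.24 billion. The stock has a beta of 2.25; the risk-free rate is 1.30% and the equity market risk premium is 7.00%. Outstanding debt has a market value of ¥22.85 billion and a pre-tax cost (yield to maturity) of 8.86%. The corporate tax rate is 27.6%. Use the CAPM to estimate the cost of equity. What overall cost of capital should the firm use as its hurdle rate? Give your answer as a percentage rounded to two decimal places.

Cost of equity via CAPM: Re = 1.3% + 2.25 × 7.0% = 17.0500%.
Total capital V = 27.24 + 22.85 = 50.09.
Equity: weight = 27.24/50.09 = 0.5438; cost = 17.05%.
Debt: weight = 22.85/50.09 = 0.4562; after-tax cost = 8.86% × (1 − 27.6%) = 6.4146%.
WACC = 0.5438 × 17.0500% + 0.4562 × 6.4146% = 12.1984%.

12.20%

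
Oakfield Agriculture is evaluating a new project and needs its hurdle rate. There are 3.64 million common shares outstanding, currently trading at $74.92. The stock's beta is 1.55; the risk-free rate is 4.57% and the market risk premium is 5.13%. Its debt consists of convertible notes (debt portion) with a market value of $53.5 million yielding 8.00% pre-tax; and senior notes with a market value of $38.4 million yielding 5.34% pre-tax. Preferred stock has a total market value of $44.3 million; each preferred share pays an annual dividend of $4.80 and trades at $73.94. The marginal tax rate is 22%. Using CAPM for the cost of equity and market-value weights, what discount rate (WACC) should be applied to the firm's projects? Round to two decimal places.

Cost of equity via CAPM: Re = 4.57% + 1.55 × 5.13% = 12.5215%.
Cost of preferred: Rp = 4.8 / 73.94 = 6.4918%.
Market value of equity E = 74.92 × 3.64m = 272.7088m.
Total capital V = 272.7088 + 44.3 + 53.5 + 38.4 = 408.9088.
Equity: weight = 272.7088/408.9088 = 0.6669; cost = 12.5215%.
Preferred: weight = 44.3/408.9088 = 0.1083; cost = 6.4918%.
Convertible notes (debt portion): weight = 53.5/408.9088 = 0.1308; after-tax cost = 8% × (1 − 22%) = 6.2400%.
Senior notes: weight = 38.4/408.9088 = 0.0939; after-tax cost = 5.34% × (1 − 22%) = 4.1652%.
WACC = 0.6669 × 12.5215% + 0.1083 × 6.4918% + 0.1308 × 6.2400% + 0.0939 × 4.1652% = 10.2617%.

10.26%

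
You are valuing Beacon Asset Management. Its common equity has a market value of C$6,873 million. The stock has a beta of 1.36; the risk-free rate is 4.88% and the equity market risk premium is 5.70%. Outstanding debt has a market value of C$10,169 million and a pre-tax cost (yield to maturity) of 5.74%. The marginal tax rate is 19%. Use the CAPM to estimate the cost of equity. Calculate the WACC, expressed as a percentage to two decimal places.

7.87%

Cost of equity via CAPM: Re = 4.88% + 1.36 × 5.7% = 12.6320%.
Total capital V = 6873 + 10169 = 17042.
Equity: weight = 6873/17042 = 0.4033; cost = 12.632%.
Debt: weight = 10169/17042 = 0.5967; after-tax cost = 5.74% × (1 − 19%) = 4.6494%.
WACC = 0.4033 × 12.6320% + 0.5967 × 4.6494% = 7.8688%.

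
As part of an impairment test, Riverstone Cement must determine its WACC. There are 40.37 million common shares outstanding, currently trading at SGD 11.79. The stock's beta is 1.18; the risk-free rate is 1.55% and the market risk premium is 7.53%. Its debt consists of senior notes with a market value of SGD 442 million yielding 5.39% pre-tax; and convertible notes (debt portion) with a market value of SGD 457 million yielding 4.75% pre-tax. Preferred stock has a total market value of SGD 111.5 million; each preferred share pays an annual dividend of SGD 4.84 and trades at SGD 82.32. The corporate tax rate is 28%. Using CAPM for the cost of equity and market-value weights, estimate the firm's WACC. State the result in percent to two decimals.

Cost of equity via CAPM: Re = 1.55% + 1.18 × 7.53% = 10.4354%.
Cost of preferred: Rp = 4.84 / 82.32 = 5.8795%.
Market value of equity E = 11.79 × 40.37m = 475.9623m.
Total capital V = 475.9623 + 111.5 + 442 + 457 = 1486.4623.
Equity: weight = 475.9623/1486.4623 = 0.3202; cost = 10.4354%.
Preferred: weight = 111.5/1486.4623 = 0.0750; cost = 5.8795%.
Senior notes: weight = 442/1486.4623 = 0.2974; after-tax cost = 5.39% × (1 − 28%) = 3.8808%.
Convertible notes (debt portion): weight = 457/1486.4623 = 0.3074; after-tax cost = 4.75% × (1 − 28%) = 3.4200%.
WACC = 0.3202 × 10.4354% + 0.0750 × 5.8795% + 0.2974 × 3.8808% + 0.3074 × 3.4200% = 5.9878%.

5.99%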